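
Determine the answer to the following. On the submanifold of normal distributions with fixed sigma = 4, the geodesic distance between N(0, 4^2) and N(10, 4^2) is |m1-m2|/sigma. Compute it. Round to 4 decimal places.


On the fixed-variance normal subfamily, geodesic distance = |m1-m2|/sigma.
|0 - 10| = 10.
sigma = 4.
d = 10/4 = 2.5000

2.5000


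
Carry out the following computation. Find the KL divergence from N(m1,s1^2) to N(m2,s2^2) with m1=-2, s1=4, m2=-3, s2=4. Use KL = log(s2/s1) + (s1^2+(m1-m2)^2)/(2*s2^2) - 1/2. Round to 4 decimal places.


KL divergence between normal distributions:
KL = log(s2/s1) + (s1^2 + (m1-m2)^2)/(2*s2^2) - 1/2.
log(4/4) = 0.0.
(4^2 + (-2--3)^2)/(2*4^2) = (16 + 1)/32 = 0.53125.
KL = 0.0 + 0.53125 - 0.5 = 0.0313

0.0313


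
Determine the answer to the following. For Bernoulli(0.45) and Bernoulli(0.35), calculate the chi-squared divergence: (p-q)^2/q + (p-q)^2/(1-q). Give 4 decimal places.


Chi-squared divergence between Bernoulli distributions:
chi^2 = (p-q)^2/q + (p-q)^2/(1-q).
p = 0.45, q = 0.35, p-q = 0.1.
(p-q)^2 = 0.01.
term1 = 0.01/0.35 = 0.028571.
term2 = 0.01/0.65 = 0.015385.
chi^2 = 0.028571 + 0.015385 = 0.0440

0.0440


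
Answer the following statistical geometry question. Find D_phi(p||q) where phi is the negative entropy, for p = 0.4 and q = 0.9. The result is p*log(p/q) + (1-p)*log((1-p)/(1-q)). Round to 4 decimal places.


Bregman divergence with negative entropy generator:
D = p*log(p/q) + (1-p)*log((1-p)/(1-q)).
p = 0.4, q = 0.9.
p*log(p/q) = 0.4*log(0.4/0.9) = -0.324372.
(1-p)*log((1-p)/(1-q)) = 0.6*log(0.6/0.1) = 1.075056.
D = -0.324372 + 1.075056 = 0.7507

0.7507


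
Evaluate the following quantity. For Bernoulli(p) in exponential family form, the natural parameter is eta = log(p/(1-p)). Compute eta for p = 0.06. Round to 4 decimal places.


Natural parameter for Bernoulli: eta = log(p/(1-p)).
p = 0.06, 1-p = 0.94.
p/(1-p) = 0.06383.
eta = log(0.06383) = -2.7515

-2.7515


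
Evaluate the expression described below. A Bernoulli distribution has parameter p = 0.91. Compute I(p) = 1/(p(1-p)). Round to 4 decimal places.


For Bernoulli(p), Fisher information is I(p) = 1/(p*(1-p)).
p = 0.91, 1-p = 0.09.
p*(1-p) = 0.0819.
I(p) = 1/0.0819 = 12.2100

12.2100


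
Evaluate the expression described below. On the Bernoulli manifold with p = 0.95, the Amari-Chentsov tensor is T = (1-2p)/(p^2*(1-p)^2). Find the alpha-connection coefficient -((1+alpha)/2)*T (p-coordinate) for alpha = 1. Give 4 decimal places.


Skewness (Amari-Chentsov) tensor: T = (1-2p)/(p^2*(1-p)^2).
p = 0.95, 1-2p = -0.9, p^2 = 0.9025, (1-p)^2 = 0.0025.
T = -0.9/(0.9025 * 0.0025) = -398.891967.
In the p-coordinate, Gamma^(alpha) = Gamma^(0) - (alpha/2)*T with Gamma^(0) = (1/2)*g'(p) = -T/2,
so Gamma^(alpha) = -((1+alpha)/2)*T.
alpha = 1, -(1+alpha)/2 = -1.0.
Gamma = -1.0 * -398.891967 = 398.8920

398.8920


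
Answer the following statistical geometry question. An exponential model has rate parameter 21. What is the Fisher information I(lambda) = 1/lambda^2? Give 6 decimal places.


Fisher information for exponential: I(lambda) = 1/lambda^2.
lambda = 21, lambda^2 = 441.
I = 1/441 = 0.002268

0.002268


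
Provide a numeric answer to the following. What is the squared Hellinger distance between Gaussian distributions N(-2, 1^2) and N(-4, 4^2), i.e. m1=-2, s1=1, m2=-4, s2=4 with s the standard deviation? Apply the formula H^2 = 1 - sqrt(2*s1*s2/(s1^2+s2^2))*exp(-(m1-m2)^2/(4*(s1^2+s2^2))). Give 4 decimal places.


Squared Hellinger distance for Gaussians:
H^2 = 1 - sqrt(2*s1*s2/(s1^2+s2^2)) * exp(-(m1-m2)^2/(4*(s1^2+s2^2))).
s1^2 = 1, s2^2 = 16, s1^2+s2^2 = 17.
sqrt(2*1*4/(17)) = 0.685994.
(m1-m2)^2 = (2)^2 = 4.
exp(-4/(4*17)) = exp(-0.058824) = 0.942873.
H^2 = 1 - 0.685994*0.942873 = 0.3532

0.3532


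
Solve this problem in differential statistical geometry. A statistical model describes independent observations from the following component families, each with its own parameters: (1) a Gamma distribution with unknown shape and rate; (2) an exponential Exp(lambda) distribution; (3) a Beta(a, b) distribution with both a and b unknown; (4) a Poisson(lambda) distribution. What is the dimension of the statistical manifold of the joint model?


The dimension of a statistical manifold equals the number of free
(independent) real parameters of the model. For a product of independent
blocks the parameter counts add.
- Gamma (shape, rate): 2.
- exponential (lambda): 1.
- Beta (a, b): 2.
- Poisson (lambda): 1.
Total = 2 + 1 + 2 + 1 = 6.
Dimension = 6

6


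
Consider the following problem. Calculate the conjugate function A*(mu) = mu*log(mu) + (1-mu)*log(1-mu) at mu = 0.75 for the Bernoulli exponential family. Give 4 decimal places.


Legendre transform for Bernoulli:
A*(mu) = mu*log(mu) + (1-mu)*log(1-mu).
mu = 0.75, 1-mu = 0.25.
mu*log(mu) = 0.75*log(0.75) = -0.215762.
(1-mu)*log(1-mu) = 0.25*log(0.25) = -0.346574.
A* = -0.215762 + -0.346574 = -0.5623

-0.5623


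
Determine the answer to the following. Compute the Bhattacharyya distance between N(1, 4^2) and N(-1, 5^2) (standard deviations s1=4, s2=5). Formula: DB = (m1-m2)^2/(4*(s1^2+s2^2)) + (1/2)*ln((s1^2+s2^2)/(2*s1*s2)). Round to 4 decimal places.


Bhattacharyya distance between two Gaussians:
DB = (m1-m2)^2/(4*(s1^2+s2^2)) + (1/2)*ln((s1^2+s2^2)/(2*s1*s2)).
(m1-m2)^2 = (2)^2 = 4.
s1^2+s2^2 = 16 + 25 = 41.
term1 = 4/164 = 0.02439.
term2 = 0.5*ln(41/40.0) = 0.012346.
DB = 0.02439 + 0.012346 = 0.0367

0.0367


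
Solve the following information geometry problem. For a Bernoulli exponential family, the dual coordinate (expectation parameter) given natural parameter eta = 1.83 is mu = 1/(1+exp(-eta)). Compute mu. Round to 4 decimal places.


Dual coordinate (expectation parameter) for Bernoulli:
mu = 1/(1+exp(-eta)).
eta = 1.83.
exp(-eta) = exp(-1.83) = 0.160414.
mu = 1/(1+0.160414) = 0.8618

0.8618


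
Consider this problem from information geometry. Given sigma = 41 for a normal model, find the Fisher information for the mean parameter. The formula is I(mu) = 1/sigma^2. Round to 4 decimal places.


The Fisher information for the mean of a normal distribution is I(mu) = 1/sigma^2.
sigma = 41, so sigma^2 = 1681.
I(mu) = 1/1681 = 0.0006

0.0006


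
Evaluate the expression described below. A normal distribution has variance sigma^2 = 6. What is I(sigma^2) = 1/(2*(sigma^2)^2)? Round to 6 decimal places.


Fisher information for variance: I(sigma^2) = 1/(2*sigma^4).
sigma^2 = 6, so sigma^4 = 36.
I = 1/(2*36) = 1/72 = 0.013889

0.013889


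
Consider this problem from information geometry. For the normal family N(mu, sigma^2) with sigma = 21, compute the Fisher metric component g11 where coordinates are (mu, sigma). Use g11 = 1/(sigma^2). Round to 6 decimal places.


For the 2-parameter normal family, the Fisher metric has:
  g11 = 1/sigma^2, g22 = 2/sigma^2.
sigma = 21, sigma^2 = 441.
g11 = 0.002268

0.002268


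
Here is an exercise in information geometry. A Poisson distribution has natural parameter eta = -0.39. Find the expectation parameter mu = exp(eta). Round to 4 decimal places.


Expectation parameter for Poisson exponential family:
mu = exp(eta).
eta = -0.39.
mu = exp(-0.39) = 0.6771

0.6771


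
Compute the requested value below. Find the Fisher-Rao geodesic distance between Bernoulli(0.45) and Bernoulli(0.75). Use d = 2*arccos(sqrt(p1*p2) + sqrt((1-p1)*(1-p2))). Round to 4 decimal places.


Geodesic distance on Bernoulli manifold:
d(p1,p2) = 2*arccos(sqrt(p1*p2) + sqrt((1-p1)*(1-p2))).
sqrt(p1*p2) = sqrt(0.45*0.75) = 0.580948.
sqrt((1-p1)*(1-p2)) = sqrt(0.55*0.25) = 0.37081.
arg = 0.580948 + 0.37081 = 0.951757.
d = 2*arccos(0.951757) = 0.6238

0.6238


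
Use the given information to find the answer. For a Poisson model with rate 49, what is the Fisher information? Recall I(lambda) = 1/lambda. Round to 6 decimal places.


Fisher information for Poisson: I(lambda) = 1/lambda.
lambda = 49.
I(lambda) = 1/49 = 0.020408

0.020408


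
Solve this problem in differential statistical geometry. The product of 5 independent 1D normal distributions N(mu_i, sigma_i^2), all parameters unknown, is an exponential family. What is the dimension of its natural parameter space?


Exponential family dimension calculation:
Each univariate normal has two natural parameters (mu/sigma^2 and -1/(2 sigma^2)).
With 5 independent components, dim = 2 * 5 = 10.

10


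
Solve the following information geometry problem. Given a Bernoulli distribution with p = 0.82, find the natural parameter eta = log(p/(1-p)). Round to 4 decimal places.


Natural parameter for Bernoulli: eta = log(p/(1-p)).
p = 0.82, 1-p = 0.18.
p/(1-p) = 4.555556.
eta = log(4.555556) = 1.5163

1.5163


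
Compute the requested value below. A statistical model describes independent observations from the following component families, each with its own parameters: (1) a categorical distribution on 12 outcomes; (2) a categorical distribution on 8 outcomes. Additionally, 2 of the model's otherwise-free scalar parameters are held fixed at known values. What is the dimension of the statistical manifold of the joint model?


The dimension of a statistical manifold equals the number of free
(independent) real parameters of the model. For a product of independent
blocks the parameter counts add.
- categorical on 12 outcomes (probabilities sum to 1): 12-1 = 11.
- categorical on 8 outcomes (probabilities sum to 1): 8-1 = 7.
Total = 11 + 7 = 18.
2 parameter(s) fixed at known values: 18 - 2 = 16.
Dimension = 16

16


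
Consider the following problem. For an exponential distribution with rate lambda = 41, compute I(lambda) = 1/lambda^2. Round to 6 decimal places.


Fisher information for exponential: I(lambda) = 1/lambda^2.
lambda = 41, lambda^2 = 1681.
I = 1/1681 = 0.000595

0.000595


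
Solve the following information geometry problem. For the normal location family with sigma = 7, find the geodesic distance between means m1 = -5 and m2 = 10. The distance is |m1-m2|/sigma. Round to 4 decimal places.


On the fixed-variance normal subfamily, geodesic distance = |m1-m2|/sigma.
|-5 - 10| = 15.
sigma = 7.
d = 15/7 = 2.1429

2.1429


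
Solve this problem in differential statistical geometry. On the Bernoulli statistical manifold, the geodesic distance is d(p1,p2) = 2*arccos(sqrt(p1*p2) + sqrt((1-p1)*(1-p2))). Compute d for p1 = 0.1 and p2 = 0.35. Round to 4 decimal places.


Geodesic distance on Bernoulli manifold:
d(p1,p2) = 2*arccos(sqrt(p1*p2) + sqrt((1-p1)*(1-p2))).
sqrt(p1*p2) = sqrt(0.1*0.35) = 0.187083.
sqrt((1-p1)*(1-p2)) = sqrt(0.9*0.65) = 0.764853.
arg = 0.187083 + 0.764853 = 0.951936.
d = 2*arccos(0.951936) = 0.6226

0.6226


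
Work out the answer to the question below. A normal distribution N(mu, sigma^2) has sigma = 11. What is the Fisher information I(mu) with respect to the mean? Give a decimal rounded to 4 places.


The Fisher information for the mean of a normal distribution is I(mu) = 1/sigma^2.
sigma = 11, so sigma^2 = 121.
I(mu) = 1/121 = 0.0083

0.0083


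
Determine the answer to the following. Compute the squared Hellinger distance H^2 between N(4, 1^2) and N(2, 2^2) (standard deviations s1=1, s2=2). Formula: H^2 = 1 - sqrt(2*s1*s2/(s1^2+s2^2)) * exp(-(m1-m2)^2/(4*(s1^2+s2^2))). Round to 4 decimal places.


Squared Hellinger distance for Gaussians:
H^2 = 1 - sqrt(2*s1*s2/(s1^2+s2^2)) * exp(-(m1-m2)^2/(4*(s1^2+s2^2))).
s1^2 = 1, s2^2 = 4, s1^2+s2^2 = 5.
sqrt(2*1*2/(5)) = 0.894427.
(m1-m2)^2 = (2)^2 = 4.
exp(-4/(4*5)) = exp(-0.2) = 0.818731.
H^2 = 1 - 0.894427*0.818731 = 0.2677

0.2677


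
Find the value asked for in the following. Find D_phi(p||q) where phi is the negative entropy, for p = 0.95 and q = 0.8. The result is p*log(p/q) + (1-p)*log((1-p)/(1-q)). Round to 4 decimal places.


Bregman divergence with negative entropy generator:
D = p*log(p/q) + (1-p)*log((1-p)/(1-q)).
p = 0.95, q = 0.8.
p*log(p/q) = 0.95*log(0.95/0.8) = 0.163258.
(1-p)*log((1-p)/(1-q)) = 0.05*log(0.05/0.2) = -0.069315.
D = 0.163258 + -0.069315 = 0.0939

0.0939


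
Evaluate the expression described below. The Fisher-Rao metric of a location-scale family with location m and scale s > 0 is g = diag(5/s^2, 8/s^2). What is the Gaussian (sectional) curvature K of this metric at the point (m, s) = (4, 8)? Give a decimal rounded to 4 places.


The metric has the form g = (A dm^2 + B ds^2)/s^2 with A = 5, B = 8.
Substitute u = sqrt(A/B)*m: g = B*(du^2 + ds^2)/s^2, i.e. B times the
Poincare upper half-plane metric, which has constant Gaussian curvature -1.
Scaling a 2D metric by a constant c divides the Gaussian curvature by c,
so K = -1/B = -1/(8) = -0.1250 everywhere (the point (m, s) = (4, 8) is irrelevant:
the curvature is constant).
The requested Gaussian curvature is K = -0.1250.

-0.1250


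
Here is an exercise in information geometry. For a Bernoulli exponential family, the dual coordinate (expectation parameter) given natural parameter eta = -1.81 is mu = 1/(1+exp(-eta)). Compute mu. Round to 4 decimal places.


Dual coordinate (expectation parameter) for Bernoulli:
mu = 1/(1+exp(-eta)).
eta = -1.81.
exp(-eta) = exp(1.81) = 6.110447.
mu = 1/(1+6.110447) = 0.1406

0.1406


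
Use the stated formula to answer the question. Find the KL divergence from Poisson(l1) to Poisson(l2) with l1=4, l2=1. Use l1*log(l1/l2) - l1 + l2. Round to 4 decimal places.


KL divergence for Poisson:
KL = l1*log(l1/l2) - l1 + l2.
l1 = 4, l2 = 1.
log(4/1) = 1.386294.
l1*log(l1/l2) = 4 * 1.386294 = 5.545177.
KL = 5.545177 - 4 + 1 = 2.5452

2.5452


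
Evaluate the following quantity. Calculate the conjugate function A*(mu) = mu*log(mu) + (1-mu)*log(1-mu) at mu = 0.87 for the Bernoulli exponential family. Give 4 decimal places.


Legendre transform for Bernoulli:
A*(mu) = mu*log(mu) + (1-mu)*log(1-mu).
mu = 0.87, 1-mu = 0.13.
mu*log(mu) = 0.87*log(0.87) = -0.121158.
(1-mu)*log(1-mu) = 0.13*log(0.13) = -0.265229.
A* = -0.121158 + -0.265229 = -0.3864

-0.3864


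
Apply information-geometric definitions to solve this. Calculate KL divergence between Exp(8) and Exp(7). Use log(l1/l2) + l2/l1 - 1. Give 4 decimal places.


KL divergence for exponential family:
KL = log(l1/l2) + l2/l1 - 1.
log(8/7) = 0.133531.
7/8 = 0.875.
KL = 0.133531 + 0.875 - 1 = 0.0085

0.0085


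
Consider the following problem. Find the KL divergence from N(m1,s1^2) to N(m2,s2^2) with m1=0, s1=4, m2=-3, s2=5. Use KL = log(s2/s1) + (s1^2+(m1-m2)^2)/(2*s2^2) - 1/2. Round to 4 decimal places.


KL divergence between normal distributions:
KL = log(s2/s1) + (s1^2 + (m1-m2)^2)/(2*s2^2) - 1/2.
log(5/4) = 0.223144.
(4^2 + (0--3)^2)/(2*5^2) = (16 + 9)/50 = 0.5.
KL = 0.223144 + 0.5 - 0.5 = 0.2231

0.2231


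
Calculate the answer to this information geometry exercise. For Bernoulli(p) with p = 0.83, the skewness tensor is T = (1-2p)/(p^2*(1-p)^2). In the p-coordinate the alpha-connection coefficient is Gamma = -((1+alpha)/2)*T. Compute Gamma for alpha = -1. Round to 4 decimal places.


Skewness (Amari-Chentsov) tensor: T = (1-2p)/(p^2*(1-p)^2).
p = 0.83, 1-2p = -0.66, p^2 = 0.6889, (1-p)^2 = 0.0289.
T = -0.66/(0.6889 * 0.0289) = -33.150487.
In the p-coordinate, Gamma^(alpha) = Gamma^(0) - (alpha/2)*T with Gamma^(0) = (1/2)*g'(p) = -T/2,
so Gamma^(alpha) = -((1+alpha)/2)*T.
alpha = -1, -(1+alpha)/2 = 0.0.
Gamma = 0.0 * -33.150487 = 0.0000

0.0000


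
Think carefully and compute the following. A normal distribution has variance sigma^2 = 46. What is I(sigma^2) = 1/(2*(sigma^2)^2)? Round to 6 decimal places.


Fisher information for variance: I(sigma^2) = 1/(2*sigma^4).
sigma^2 = 46, so sigma^4 = 2116.
I = 1/(2*2116) = 1/4232 = 0.000236

0.000236


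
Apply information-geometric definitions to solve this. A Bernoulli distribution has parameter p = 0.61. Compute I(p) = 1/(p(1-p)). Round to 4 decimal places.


For Bernoulli(p), Fisher information is I(p) = 1/(p*(1-p)).
p = 0.61, 1-p = 0.39.
p*(1-p) = 0.2379.
I(p) = 1/0.2379 = 4.2034

4.2034


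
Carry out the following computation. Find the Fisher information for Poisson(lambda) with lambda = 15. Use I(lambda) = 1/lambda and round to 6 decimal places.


Fisher information for Poisson: I(lambda) = 1/lambda.
lambda = 15.
I(lambda) = 1/15 = 0.066667

0.066667


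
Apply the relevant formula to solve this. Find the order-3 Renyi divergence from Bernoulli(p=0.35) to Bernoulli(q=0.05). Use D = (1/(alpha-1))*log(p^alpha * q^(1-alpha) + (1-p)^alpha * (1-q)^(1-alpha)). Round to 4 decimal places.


Renyi divergence of order alpha between Bernoulli distributions:
D = (1/(alpha-1))*log(p^alpha * q^(1-alpha) + (1-p)^alpha * (1-q)^(1-alpha)).
alpha = 3, p = 0.35, q = 0.05.
p^alpha * q^(1-alpha) = 0.35^3 * 0.05^-2 = 17.15.
(1-p)^alpha * (1-q)^(1-alpha) = 0.65^3 * 0.95^-2 = 0.304294.
sum = 17.15 + 0.304294 = 17.454294.
D = (1/2)*log(17.454294) = 1.4298

1.4298


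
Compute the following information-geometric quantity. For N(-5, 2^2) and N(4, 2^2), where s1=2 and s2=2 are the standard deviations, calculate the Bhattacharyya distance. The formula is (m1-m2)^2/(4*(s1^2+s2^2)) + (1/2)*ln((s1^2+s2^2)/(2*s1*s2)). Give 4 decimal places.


Bhattacharyya distance between two Gaussians:
DB = (m1-m2)^2/(4*(s1^2+s2^2)) + (1/2)*ln((s1^2+s2^2)/(2*s1*s2)).
(m1-m2)^2 = (-9)^2 = 81.
s1^2+s2^2 = 4 + 4 = 8.
term1 = 81/32 = 2.53125.
term2 = 0.5*ln(8/8.0) = 0.0.
DB = 2.53125 + 0.0 = 2.5313

2.5313


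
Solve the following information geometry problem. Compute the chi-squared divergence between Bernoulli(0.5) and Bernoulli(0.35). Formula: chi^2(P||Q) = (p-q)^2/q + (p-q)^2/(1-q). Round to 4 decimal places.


Chi-squared divergence between Bernoulli distributions:
chi^2 = (p-q)^2/q + (p-q)^2/(1-q).
p = 0.5, q = 0.35, p-q = 0.15.
(p-q)^2 = 0.0225.
term1 = 0.0225/0.35 = 0.064286.
term2 = 0.0225/0.65 = 0.034615.
chi^2 = 0.064286 + 0.034615 = 0.0989

0.0989


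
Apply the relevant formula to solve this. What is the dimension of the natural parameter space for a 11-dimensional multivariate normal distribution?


Exponential family dimension calculation:
For 11-dim MVN: mean has 11 params, covariance has 11*12/2 = 66 unique entries.
Total dim = 11 + 66 = 77.

77


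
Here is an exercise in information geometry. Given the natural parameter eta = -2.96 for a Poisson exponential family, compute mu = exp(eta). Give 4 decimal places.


Expectation parameter for Poisson exponential family:
mu = exp(eta).
eta = -2.96.
mu = exp(-2.96) = 0.0518

0.0518


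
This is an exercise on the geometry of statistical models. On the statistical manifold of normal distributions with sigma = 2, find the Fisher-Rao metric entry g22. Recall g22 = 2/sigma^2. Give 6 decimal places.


For the 2-parameter normal family, the Fisher metric has:
  g11 = 1/sigma^2, g22 = 2/sigma^2.
sigma = 2, sigma^2 = 4.
g22 = 0.500000

0.500000


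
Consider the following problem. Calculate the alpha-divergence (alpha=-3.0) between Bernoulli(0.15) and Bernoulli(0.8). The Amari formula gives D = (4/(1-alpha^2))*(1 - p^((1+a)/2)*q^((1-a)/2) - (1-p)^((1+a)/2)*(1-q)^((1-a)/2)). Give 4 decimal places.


Amari alpha-divergence:
D = (4/(1-alpha^2))*(1 - p^((1+a)/2)*q^((1-a)/2) - (1-p)^((1+a)/2)*(1-q)^((1-a)/2)).
alpha = -3.0, p = 0.15, q = 0.8.
e1 = (1+alpha)/2 = -1.0, e2 = (1-alpha)/2 = 2.0.
t1 = p^e1 * q^e2 = 0.15^-1.0 * 0.8^2.0 = 4.266667.
t2 = (1-p)^e1 * (1-q)^e2 = 0.85^-1.0 * 0.2^2.0 = 0.047059.
4/(1-alpha^2) = -0.5.
D = -0.5*(1 - 4.266667 - 0.047059) = 1.6569

1.6569


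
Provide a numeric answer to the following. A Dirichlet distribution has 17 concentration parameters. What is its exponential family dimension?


Exponential family dimension calculation:
Dirichlet with 17 components has 17 natural parameters.

17


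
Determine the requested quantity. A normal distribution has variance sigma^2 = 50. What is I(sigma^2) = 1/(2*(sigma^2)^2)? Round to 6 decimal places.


Fisher information for variance: I(sigma^2) = 1/(2*sigma^4).
sigma^2 = 50, so sigma^4 = 2500.
I = 1/(2*2500) = 1/5000 = 0.000200

0.000200


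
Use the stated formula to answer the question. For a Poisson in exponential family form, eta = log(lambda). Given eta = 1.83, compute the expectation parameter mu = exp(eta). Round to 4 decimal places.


Expectation parameter for Poisson exponential family:
mu = exp(eta).
eta = 1.83.
mu = exp(1.83) = 6.2339

6.2339


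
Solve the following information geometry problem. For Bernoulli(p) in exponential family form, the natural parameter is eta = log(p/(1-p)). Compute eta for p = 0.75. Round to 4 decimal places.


Natural parameter for Bernoulli: eta = log(p/(1-p)).
p = 0.75, 1-p = 0.25.
p/(1-p) = 3.0.
eta = log(3.0) = 1.0986

1.0986


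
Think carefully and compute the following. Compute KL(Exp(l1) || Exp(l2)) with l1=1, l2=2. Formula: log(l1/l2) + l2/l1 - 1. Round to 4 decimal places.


KL divergence for exponential family:
KL = log(l1/l2) + l2/l1 - 1.
log(1/2) = -0.693147.
2/1 = 2.0.
KL = -0.693147 + 2.0 - 1 = 0.3069

0.3069


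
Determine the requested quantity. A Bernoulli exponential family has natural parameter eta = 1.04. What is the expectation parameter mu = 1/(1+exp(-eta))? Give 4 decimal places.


Dual coordinate (expectation parameter) for Bernoulli:
mu = 1/(1+exp(-eta)).
eta = 1.04.
exp(-eta) = exp(-1.04) = 0.353455.
mu = 1/(1+0.353455) = 0.7389

0.7389


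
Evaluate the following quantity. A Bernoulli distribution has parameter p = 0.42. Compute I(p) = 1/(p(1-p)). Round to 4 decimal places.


For Bernoulli(p), Fisher information is I(p) = 1/(p*(1-p)).
p = 0.42, 1-p = 0.58.
p*(1-p) = 0.2436.
I(p) = 1/0.2436 = 4.1051

4.1051


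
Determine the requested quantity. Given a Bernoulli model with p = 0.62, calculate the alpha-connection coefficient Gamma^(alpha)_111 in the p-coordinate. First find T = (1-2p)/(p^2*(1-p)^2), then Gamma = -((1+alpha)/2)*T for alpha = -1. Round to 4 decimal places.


Skewness (Amari-Chentsov) tensor: T = (1-2p)/(p^2*(1-p)^2).
p = 0.62, 1-2p = -0.24, p^2 = 0.3844, (1-p)^2 = 0.1444.
T = -0.24/(0.3844 * 0.1444) = -4.323751.
In the p-coordinate, Gamma^(alpha) = Gamma^(0) - (alpha/2)*T with Gamma^(0) = (1/2)*g'(p) = -T/2,
so Gamma^(alpha) = -((1+alpha)/2)*T.
alpha = -1, -(1+alpha)/2 = 0.0.
Gamma = 0.0 * -4.323751 = 0.0000

0.0000


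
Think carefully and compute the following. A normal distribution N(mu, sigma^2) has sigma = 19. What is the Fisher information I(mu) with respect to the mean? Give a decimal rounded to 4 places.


The Fisher information for the mean of a normal distribution is I(mu) = 1/sigma^2.
sigma = 19, so sigma^2 = 361.
I(mu) = 1/361 = 0.0028

0.0028


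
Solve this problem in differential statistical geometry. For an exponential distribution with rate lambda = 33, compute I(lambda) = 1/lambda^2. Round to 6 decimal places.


Fisher information for exponential: I(lambda) = 1/lambda^2.
lambda = 33, lambda^2 = 1089.
I = 1/1089 = 0.000918

0.000918


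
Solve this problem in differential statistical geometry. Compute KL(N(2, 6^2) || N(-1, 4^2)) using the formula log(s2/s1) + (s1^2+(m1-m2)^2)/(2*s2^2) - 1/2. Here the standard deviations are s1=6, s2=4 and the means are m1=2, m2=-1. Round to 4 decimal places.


KL divergence between normal distributions:
KL = log(s2/s1) + (s1^2 + (m1-m2)^2)/(2*s2^2) - 1/2.
log(4/6) = -0.405465.
(6^2 + (2--1)^2)/(2*4^2) = (36 + 9)/32 = 1.40625.
KL = -0.405465 + 1.40625 - 0.5 = 0.5008

0.5008


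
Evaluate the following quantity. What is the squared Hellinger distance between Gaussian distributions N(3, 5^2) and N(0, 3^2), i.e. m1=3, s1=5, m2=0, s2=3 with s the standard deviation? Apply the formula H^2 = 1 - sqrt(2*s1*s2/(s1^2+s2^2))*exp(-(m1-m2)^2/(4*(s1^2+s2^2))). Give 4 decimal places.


Squared Hellinger distance for Gaussians:
H^2 = 1 - sqrt(2*s1*s2/(s1^2+s2^2)) * exp(-(m1-m2)^2/(4*(s1^2+s2^2))).
s1^2 = 25, s2^2 = 9, s1^2+s2^2 = 34.
sqrt(2*5*3/(34)) = 0.939336.
(m1-m2)^2 = (3)^2 = 9.
exp(-9/(4*34)) = exp(-0.066176) = 0.935966.
H^2 = 1 - 0.939336*0.935966 = 0.1208

0.1208


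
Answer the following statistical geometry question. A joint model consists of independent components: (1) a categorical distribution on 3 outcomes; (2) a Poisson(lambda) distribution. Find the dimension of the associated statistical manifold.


The dimension of a statistical manifold equals the number of free
(independent) real parameters of the model. For a product of independent
blocks the parameter counts add.
- categorical on 3 outcomes (probabilities sum to 1): 3-1 = 2.
- Poisson (lambda): 1.
Total = 2 + 1 = 3.
Dimension = 3

3


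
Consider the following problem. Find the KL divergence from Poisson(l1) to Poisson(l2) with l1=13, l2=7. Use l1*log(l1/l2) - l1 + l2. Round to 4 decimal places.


KL divergence for Poisson:
KL = l1*log(l1/l2) - l1 + l2.
l1 = 13, l2 = 7.
log(13/7) = 0.619039.
l1*log(l1/l2) = 13 * 0.619039 = 8.04751.
KL = 8.04751 - 13 + 7 = 2.0475

2.0475


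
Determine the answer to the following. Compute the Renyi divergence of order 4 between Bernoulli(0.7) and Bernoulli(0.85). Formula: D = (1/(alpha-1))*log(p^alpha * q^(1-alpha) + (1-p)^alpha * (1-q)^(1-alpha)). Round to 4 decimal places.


Renyi divergence of order alpha between Bernoulli distributions:
D = (1/(alpha-1))*log(p^alpha * q^(1-alpha) + (1-p)^alpha * (1-q)^(1-alpha)).
alpha = 4, p = 0.7, q = 0.85.
p^alpha * q^(1-alpha) = 0.7^4 * 0.85^-3 = 0.390963.
(1-p)^alpha * (1-q)^(1-alpha) = 0.3^4 * 0.15^-3 = 2.4.
sum = 0.390963 + 2.4 = 2.790963.
D = (1/3)*log(2.790963) = 0.3421

0.3421


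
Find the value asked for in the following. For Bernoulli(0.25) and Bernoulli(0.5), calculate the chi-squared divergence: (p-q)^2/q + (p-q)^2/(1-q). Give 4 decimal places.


Chi-squared divergence between Bernoulli distributions:
chi^2 = (p-q)^2/q + (p-q)^2/(1-q).
p = 0.25, q = 0.5, p-q = -0.25.
(p-q)^2 = 0.0625.
term1 = 0.0625/0.5 = 0.125.
term2 = 0.0625/0.5 = 0.125.
chi^2 = 0.125 + 0.125 = 0.2500

0.2500


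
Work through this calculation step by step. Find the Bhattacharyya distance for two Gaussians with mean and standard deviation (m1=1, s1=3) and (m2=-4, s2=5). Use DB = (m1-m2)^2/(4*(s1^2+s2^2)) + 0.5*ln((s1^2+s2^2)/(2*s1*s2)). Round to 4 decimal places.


Bhattacharyya distance between two Gaussians:
DB = (m1-m2)^2/(4*(s1^2+s2^2)) + (1/2)*ln((s1^2+s2^2)/(2*s1*s2)).
(m1-m2)^2 = (5)^2 = 25.
s1^2+s2^2 = 9 + 25 = 34.
term1 = 25/136 = 0.183824.
term2 = 0.5*ln(34/30.0) = 0.062582.
DB = 0.183824 + 0.062582 = 0.2464

0.2464


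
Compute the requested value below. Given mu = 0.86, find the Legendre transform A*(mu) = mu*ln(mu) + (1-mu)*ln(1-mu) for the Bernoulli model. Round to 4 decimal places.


Legendre transform for Bernoulli:
A*(mu) = mu*log(mu) + (1-mu)*log(1-mu).
mu = 0.86, 1-mu = 0.14.
mu*log(mu) = 0.86*log(0.86) = -0.129708.
(1-mu)*log(1-mu) = 0.14*log(0.14) = -0.275256.
A* = -0.129708 + -0.275256 = -0.4050

-0.4050


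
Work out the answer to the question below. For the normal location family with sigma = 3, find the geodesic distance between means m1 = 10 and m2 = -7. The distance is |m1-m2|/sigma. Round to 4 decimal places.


On the fixed-variance normal subfamily, geodesic distance = |m1-m2|/sigma.
|10 - -7| = 17.
sigma = 3.
d = 17/3 = 5.6667

5.6667


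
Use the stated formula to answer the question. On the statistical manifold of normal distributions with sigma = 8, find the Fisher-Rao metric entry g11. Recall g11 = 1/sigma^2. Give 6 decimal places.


For the 2-parameter normal family, the Fisher metric has:
  g11 = 1/sigma^2, g22 = 2/sigma^2.
sigma = 8, sigma^2 = 64.
g11 = 0.015625

0.015625


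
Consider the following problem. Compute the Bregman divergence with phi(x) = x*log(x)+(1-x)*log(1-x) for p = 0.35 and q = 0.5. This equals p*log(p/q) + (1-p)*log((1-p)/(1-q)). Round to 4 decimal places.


Bregman divergence with negative entropy generator:
D = p*log(p/q) + (1-p)*log((1-p)/(1-q)).
p = 0.35, q = 0.5.
p*log(p/q) = 0.35*log(0.35/0.5) = -0.124836.
(1-p)*log((1-p)/(1-q)) = 0.65*log(0.65/0.5) = 0.170537.
D = -0.124836 + 0.170537 = 0.0457

0.0457


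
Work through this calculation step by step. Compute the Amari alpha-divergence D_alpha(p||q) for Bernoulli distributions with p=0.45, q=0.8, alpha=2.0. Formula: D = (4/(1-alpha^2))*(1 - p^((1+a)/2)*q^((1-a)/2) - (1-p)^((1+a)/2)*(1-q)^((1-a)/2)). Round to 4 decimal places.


Amari alpha-divergence:
D = (4/(1-alpha^2))*(1 - p^((1+a)/2)*q^((1-a)/2) - (1-p)^((1+a)/2)*(1-q)^((1-a)/2)).
alpha = 2.0, p = 0.45, q = 0.8.
e1 = (1+alpha)/2 = 1.5, e2 = (1-alpha)/2 = -0.5.
t1 = p^e1 * q^e2 = 0.45^1.5 * 0.8^-0.5 = 0.3375.
t2 = (1-p)^e1 * (1-q)^e2 = 0.55^1.5 * 0.2^-0.5 = 0.912072.
4/(1-alpha^2) = -1.333333.
D = -1.333333*(1 - 0.3375 - 0.912072) = 0.3328

0.3328


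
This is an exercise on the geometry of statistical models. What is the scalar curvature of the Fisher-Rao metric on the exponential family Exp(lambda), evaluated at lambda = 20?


This family has a single free parameter, so its statistical manifold
is 1-dimensional. The Riemann curvature tensor of any 1-dimensional
Riemannian manifold vanishes identically, so R = 0.

0


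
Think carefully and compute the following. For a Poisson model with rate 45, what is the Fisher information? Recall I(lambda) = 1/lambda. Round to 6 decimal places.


Fisher information for Poisson: I(lambda) = 1/lambda.
lambda = 45.
I(lambda) = 1/45 = 0.022222

0.022222


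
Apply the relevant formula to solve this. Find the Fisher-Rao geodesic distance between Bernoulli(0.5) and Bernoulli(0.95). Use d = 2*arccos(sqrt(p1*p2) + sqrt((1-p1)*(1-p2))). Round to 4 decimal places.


Geodesic distance on Bernoulli manifold:
d(p1,p2) = 2*arccos(sqrt(p1*p2) + sqrt((1-p1)*(1-p2))).
sqrt(p1*p2) = sqrt(0.5*0.95) = 0.689202.
sqrt((1-p1)*(1-p2)) = sqrt(0.5*0.05) = 0.158114.
arg = 0.689202 + 0.158114 = 0.847316.
d = 2*arccos(0.847316) = 1.1198

1.1198


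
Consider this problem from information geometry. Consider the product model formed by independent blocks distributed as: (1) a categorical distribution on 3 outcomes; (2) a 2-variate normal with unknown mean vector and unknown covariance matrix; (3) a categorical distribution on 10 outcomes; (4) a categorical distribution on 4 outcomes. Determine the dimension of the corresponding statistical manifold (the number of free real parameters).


The dimension of a statistical manifold equals the number of free
(independent) real parameters of the model. For a product of independent
blocks the parameter counts add.
- categorical on 3 outcomes (probabilities sum to 1): 3-1 = 2.
- 2-variate normal: 2 (mean) + 2*3/2 = 3 (symmetric covariance) = 5.
- categorical on 10 outcomes (probabilities sum to 1): 10-1 = 9.
- categorical on 4 outcomes (probabilities sum to 1): 4-1 = 3.
Total = 2 + 5 + 9 + 3 = 19.
Dimension = 19

19


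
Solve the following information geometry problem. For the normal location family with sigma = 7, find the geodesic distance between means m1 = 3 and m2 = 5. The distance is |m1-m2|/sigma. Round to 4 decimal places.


On the fixed-variance normal subfamily, geodesic distance = |m1-m2|/sigma.
|3 - 5| = 2.
sigma = 7.
d = 2/7 = 0.2857

0.2857


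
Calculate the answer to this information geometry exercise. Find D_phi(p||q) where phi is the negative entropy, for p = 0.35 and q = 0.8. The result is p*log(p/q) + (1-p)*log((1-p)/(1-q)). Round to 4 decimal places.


Bregman divergence with negative entropy generator:
D = p*log(p/q) + (1-p)*log((1-p)/(1-q)).
p = 0.35, q = 0.8.
p*log(p/q) = 0.35*log(0.35/0.8) = -0.289338.
(1-p)*log((1-p)/(1-q)) = 0.65*log(0.65/0.2) = 0.766126.
D = -0.289338 + 0.766126 = 0.4768

0.4768


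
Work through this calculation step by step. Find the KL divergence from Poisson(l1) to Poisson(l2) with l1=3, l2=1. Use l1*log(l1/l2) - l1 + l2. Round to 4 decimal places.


KL divergence for Poisson:
KL = l1*log(l1/l2) - l1 + l2.
l1 = 3, l2 = 1.
log(3/1) = 1.098612.
l1*log(l1/l2) = 3 * 1.098612 = 3.295837.
KL = 3.295837 - 3 + 1 = 1.2958

1.2958


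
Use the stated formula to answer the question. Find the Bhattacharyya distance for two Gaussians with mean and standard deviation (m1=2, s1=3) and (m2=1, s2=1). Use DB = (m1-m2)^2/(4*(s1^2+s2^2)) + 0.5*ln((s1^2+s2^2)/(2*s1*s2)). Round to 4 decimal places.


Bhattacharyya distance between two Gaussians:
DB = (m1-m2)^2/(4*(s1^2+s2^2)) + (1/2)*ln((s1^2+s2^2)/(2*s1*s2)).
(m1-m2)^2 = (1)^2 = 1.
s1^2+s2^2 = 9 + 1 = 10.
term1 = 1/40 = 0.025.
term2 = 0.5*ln(10/6.0) = 0.255413.
DB = 0.025 + 0.255413 = 0.2804

0.2804


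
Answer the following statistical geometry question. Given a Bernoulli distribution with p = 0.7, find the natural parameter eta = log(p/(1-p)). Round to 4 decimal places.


Natural parameter for Bernoulli: eta = log(p/(1-p)).
p = 0.7, 1-p = 0.3.
p/(1-p) = 2.333333.
eta = log(2.333333) = 0.8473

0.8473


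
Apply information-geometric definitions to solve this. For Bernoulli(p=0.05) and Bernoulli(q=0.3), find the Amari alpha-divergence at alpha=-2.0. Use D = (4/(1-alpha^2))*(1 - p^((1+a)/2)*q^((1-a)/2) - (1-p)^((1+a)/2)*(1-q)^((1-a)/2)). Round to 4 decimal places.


Amari alpha-divergence:
D = (4/(1-alpha^2))*(1 - p^((1+a)/2)*q^((1-a)/2) - (1-p)^((1+a)/2)*(1-q)^((1-a)/2)).
alpha = -2.0, p = 0.05, q = 0.3.
e1 = (1+alpha)/2 = -0.5, e2 = (1-alpha)/2 = 1.5.
t1 = p^e1 * q^e2 = 0.05^-0.5 * 0.3^1.5 = 0.734847.
t2 = (1-p)^e1 * (1-q)^e2 = 0.95^-0.5 * 0.7^1.5 = 0.600877.
4/(1-alpha^2) = -1.333333.
D = -1.333333*(1 - 0.734847 - 0.600877) = 0.4476

0.4476


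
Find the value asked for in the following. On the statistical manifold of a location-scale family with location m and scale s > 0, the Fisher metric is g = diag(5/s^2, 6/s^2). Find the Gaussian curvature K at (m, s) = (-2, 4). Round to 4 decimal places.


The metric has the form g = (A dm^2 + B ds^2)/s^2 with A = 5, B = 6.
Substitute u = sqrt(A/B)*m: g = B*(du^2 + ds^2)/s^2, i.e. B times the
Poincare upper half-plane metric, which has constant Gaussian curvature -1.
Scaling a 2D metric by a constant c divides the Gaussian curvature by c,
so K = -1/B = -1/(6) = -0.1667 everywhere (the point (m, s) = (-2, 4) is irrelevant:
the curvature is constant).
The requested Gaussian curvature is K = -0.1667.

-0.1667


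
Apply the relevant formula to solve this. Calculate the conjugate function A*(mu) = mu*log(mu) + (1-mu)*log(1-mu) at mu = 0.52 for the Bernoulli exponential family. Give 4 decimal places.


Legendre transform for Bernoulli:
A*(mu) = mu*log(mu) + (1-mu)*log(1-mu).
mu = 0.52, 1-mu = 0.48.
mu*log(mu) = 0.52*log(0.52) = -0.340042.
(1-mu)*log(1-mu) = 0.48*log(0.48) = -0.352305.
A* = -0.340042 + -0.352305 = -0.6923

-0.6923


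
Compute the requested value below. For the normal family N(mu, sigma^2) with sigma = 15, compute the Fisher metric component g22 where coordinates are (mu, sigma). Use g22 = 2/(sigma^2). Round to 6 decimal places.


For the 2-parameter normal family, the Fisher metric has:
  g11 = 1/sigma^2, g22 = 2/sigma^2.
sigma = 15, sigma^2 = 225.
g22 = 0.008889

0.008889


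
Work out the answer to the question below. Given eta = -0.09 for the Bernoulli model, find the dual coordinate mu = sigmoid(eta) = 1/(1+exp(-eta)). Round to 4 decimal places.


Dual coordinate (expectation parameter) for Bernoulli:
mu = 1/(1+exp(-eta)).
eta = -0.09.
exp(-eta) = exp(0.09) = 1.094174.
mu = 1/(1+1.094174) = 0.4775

0.4775


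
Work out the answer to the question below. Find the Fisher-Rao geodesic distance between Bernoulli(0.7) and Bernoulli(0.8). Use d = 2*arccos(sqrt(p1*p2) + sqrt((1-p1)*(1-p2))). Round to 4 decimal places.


Geodesic distance on Bernoulli manifold:
d(p1,p2) = 2*arccos(sqrt(p1*p2) + sqrt((1-p1)*(1-p2))).
sqrt(p1*p2) = sqrt(0.7*0.8) = 0.748331.
sqrt((1-p1)*(1-p2)) = sqrt(0.3*0.2) = 0.244949.
arg = 0.748331 + 0.244949 = 0.99328.
d = 2*arccos(0.99328) = 0.2320

0.2320


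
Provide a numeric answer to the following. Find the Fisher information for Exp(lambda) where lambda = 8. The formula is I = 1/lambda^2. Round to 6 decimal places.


Fisher information for exponential: I(lambda) = 1/lambda^2.
lambda = 8, lambda^2 = 64.
I = 1/64 = 0.015625

0.015625


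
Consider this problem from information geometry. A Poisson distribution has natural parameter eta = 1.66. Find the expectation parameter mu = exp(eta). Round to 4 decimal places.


Expectation parameter for Poisson exponential family:
mu = exp(eta).
eta = 1.66.
mu = exp(1.66) = 5.2593

5.2593


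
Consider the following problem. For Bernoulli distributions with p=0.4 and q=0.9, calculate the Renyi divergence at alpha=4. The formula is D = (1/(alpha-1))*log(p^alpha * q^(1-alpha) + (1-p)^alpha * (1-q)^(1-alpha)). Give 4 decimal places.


Renyi divergence of order alpha between Bernoulli distributions:
D = (1/(alpha-1))*log(p^alpha * q^(1-alpha) + (1-p)^alpha * (1-q)^(1-alpha)).
alpha = 4, p = 0.4, q = 0.9.
p^alpha * q^(1-alpha) = 0.4^4 * 0.9^-3 = 0.035117.
(1-p)^alpha * (1-q)^(1-alpha) = 0.6^4 * 0.1^-3 = 129.6.
sum = 0.035117 + 129.6 = 129.635117.
D = (1/3)*log(129.635117) = 1.6216

1.6216


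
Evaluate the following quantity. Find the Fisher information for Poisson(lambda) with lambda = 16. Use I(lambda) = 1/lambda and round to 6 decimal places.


Fisher information for Poisson: I(lambda) = 1/lambda.
lambda = 16.
I(lambda) = 1/16 = 0.062500

0.062500


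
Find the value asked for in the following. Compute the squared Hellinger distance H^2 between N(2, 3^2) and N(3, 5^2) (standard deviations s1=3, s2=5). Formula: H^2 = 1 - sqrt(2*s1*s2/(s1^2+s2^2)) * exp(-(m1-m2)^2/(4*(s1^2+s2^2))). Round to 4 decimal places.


Squared Hellinger distance for Gaussians:
H^2 = 1 - sqrt(2*s1*s2/(s1^2+s2^2)) * exp(-(m1-m2)^2/(4*(s1^2+s2^2))).
s1^2 = 9, s2^2 = 25, s1^2+s2^2 = 34.
sqrt(2*3*5/(34)) = 0.939336.
(m1-m2)^2 = (-1)^2 = 1.
exp(-1/(4*34)) = exp(-0.007353) = 0.992674.
H^2 = 1 - 0.939336*0.992674 = 0.0675

0.0675


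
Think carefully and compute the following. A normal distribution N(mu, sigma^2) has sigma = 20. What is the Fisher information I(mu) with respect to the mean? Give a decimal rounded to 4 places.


The Fisher information for the mean of a normal distribution is I(mu) = 1/sigma^2.
sigma = 20, so sigma^2 = 400.
I(mu) = 1/400 = 0.0025

0.0025


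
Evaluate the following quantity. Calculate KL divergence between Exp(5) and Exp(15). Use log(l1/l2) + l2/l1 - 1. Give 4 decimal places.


KL divergence for exponential family:
KL = log(l1/l2) + l2/l1 - 1.
log(5/15) = -1.098612.
15/5 = 3.0.
KL = -1.098612 + 3.0 - 1 = 0.9014

0.9014


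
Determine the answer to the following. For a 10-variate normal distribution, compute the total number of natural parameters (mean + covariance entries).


Exponential family dimension calculation:
For 10-dim MVN: mean has 10 params, covariance has 10*11/2 = 55 unique entries.
Total dim = 10 + 55 = 65.

65


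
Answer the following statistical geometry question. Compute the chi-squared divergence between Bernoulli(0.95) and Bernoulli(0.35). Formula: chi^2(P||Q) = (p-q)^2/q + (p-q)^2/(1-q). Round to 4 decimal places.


Chi-squared divergence between Bernoulli distributions:
chi^2 = (p-q)^2/q + (p-q)^2/(1-q).
p = 0.95, q = 0.35, p-q = 0.6.
(p-q)^2 = 0.36.
term1 = 0.36/0.35 = 1.028571.
term2 = 0.36/0.65 = 0.553846.
chi^2 = 1.028571 + 0.553846 = 1.5824

1.5824


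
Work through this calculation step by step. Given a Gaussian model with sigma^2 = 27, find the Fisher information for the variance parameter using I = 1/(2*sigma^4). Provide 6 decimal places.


Fisher information for variance: I(sigma^2) = 1/(2*sigma^4).
sigma^2 = 27, so sigma^4 = 729.
I = 1/(2*729) = 1/1458 = 0.000686

0.000686


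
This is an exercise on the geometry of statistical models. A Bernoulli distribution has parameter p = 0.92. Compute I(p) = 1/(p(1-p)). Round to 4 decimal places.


For Bernoulli(p), Fisher information is I(p) = 1/(p*(1-p)).
p = 0.92, 1-p = 0.08.
p*(1-p) = 0.0736.
I(p) = 1/0.0736 = 13.5870

13.5870


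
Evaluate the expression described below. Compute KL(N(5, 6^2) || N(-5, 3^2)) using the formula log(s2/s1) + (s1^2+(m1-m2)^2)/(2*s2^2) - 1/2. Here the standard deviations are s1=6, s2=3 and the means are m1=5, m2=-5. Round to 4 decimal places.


KL divergence between normal distributions:
KL = log(s2/s1) + (s1^2 + (m1-m2)^2)/(2*s2^2) - 1/2.
log(3/6) = -0.693147.
(6^2 + (5--5)^2)/(2*3^2) = (36 + 100)/18 = 7.555556.
KL = -0.693147 + 7.555556 - 0.5 = 6.3624

6.3624
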